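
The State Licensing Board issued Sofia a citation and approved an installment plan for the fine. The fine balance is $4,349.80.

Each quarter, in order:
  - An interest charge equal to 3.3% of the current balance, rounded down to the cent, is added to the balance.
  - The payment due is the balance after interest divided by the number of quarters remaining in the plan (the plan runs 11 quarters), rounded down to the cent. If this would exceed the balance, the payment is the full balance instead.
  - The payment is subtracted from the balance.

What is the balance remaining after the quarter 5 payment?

Quarter 1: $4,349.80 +$143.54 interest = $4,493.34; pay $408.48 → $4,084.86
Quarter 2: $4,084.86 +$134.80 interest = $4,219.66; pay $421.96 → $3,797.70
Quarter 3: $3,797.70 +$125.32 interest = $3,923.02; pay $435.89 → $3,487.13
Quarter 4: $3,487.13 +$115.07 interest = $3,602.20; pay $450.27 → $3,151.93
Quarter 5: $3,151.93 +$104.01 interest = $3,255.94; pay $465.13 → $2,790.81

$2,790.81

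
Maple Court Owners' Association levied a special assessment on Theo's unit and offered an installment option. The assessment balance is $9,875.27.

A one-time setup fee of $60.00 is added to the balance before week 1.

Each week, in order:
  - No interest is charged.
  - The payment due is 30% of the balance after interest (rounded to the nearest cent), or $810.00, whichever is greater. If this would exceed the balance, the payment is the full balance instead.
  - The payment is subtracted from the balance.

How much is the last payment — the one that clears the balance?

Week 1: opening $9,935.27; payment $2,980.58; balance $6,954.69
Week 2: opening $6,954.69; payment $2,086.41; balance $4,868.28
Week 3: opening $4,868.28; payment $1,460.48; balance $3,407.80
Week 4: opening $3,407.80; payment $1,022.34; balance $2,385.46
Week 5: opening $2,385.46; payment $810.00; balance $1,575.46
Week 6: opening $1,575.46; payment $810.00; balance $765.46
Week 7: opening $765.46; payment $765.46; balance $0.00

$765.46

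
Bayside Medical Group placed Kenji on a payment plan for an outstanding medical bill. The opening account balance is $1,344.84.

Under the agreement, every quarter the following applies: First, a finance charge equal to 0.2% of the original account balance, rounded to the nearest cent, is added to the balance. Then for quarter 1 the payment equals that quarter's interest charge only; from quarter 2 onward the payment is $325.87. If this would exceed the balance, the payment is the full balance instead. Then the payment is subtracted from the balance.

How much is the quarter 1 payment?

# | Opening | Interest | Payment | End bal
1 | $1,344.84 | $2.69 | $2.69 | $1,344.84

$2.69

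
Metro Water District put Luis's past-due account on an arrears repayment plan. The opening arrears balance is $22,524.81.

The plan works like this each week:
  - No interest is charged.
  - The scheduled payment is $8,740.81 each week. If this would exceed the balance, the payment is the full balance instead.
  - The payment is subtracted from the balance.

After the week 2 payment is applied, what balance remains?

# | Opening | Payment | End bal
1 | $22,524.81 | $8,740.81 | $13,784.00
2 | $13,784.00 | $8,740.81 | $5,043.19

$5,043.19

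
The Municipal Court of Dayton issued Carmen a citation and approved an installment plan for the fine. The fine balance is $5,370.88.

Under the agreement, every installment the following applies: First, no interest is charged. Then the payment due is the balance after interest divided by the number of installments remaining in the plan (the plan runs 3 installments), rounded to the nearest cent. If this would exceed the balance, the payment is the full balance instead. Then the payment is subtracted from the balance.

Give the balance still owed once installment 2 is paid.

Installment 1: opening $5,370.88; payment $1,790.29; balance $3,580.59
Installment 2: opening $3,580.59; payment $1,790.30; balance $1,790.29

$1,790.29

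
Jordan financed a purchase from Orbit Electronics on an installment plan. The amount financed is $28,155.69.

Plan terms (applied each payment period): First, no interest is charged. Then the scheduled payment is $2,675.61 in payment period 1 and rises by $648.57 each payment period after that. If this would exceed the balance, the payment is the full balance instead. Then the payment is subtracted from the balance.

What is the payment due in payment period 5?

Payment period 1: opening $28,155.69; payment $2,675.61; balance $25,480.08
Payment period 2: opening $25,480.08; payment $3,324.18; balance $22,155.90
Payment period 3: opening $22,155.90; payment $3,972.75; balance $18,183.15
Payment period 4: opening $18,183.15; payment $4,621.32; balance $13,561.83
Payment period 5: opening $13,561.83; payment $5,269.89; balance $8,291.94

$5,269.89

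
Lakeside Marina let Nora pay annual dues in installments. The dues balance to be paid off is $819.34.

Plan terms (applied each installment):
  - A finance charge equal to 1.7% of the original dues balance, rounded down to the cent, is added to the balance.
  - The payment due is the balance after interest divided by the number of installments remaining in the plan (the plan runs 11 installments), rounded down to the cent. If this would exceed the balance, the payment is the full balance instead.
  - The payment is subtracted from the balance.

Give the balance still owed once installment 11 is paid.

$0.00

Installment 1: $819.34 +$13.92 interest = $833.26; pay $75.75 → $757.51
Installment 2: $757.51 +$13.92 interest = $771.43; pay $77.14 → $694.29
Installment 3: $694.29 +$13.92 interest = $708.21; pay $78.69 → $629.52
Installment 4: $629.52 +$13.92 interest = $643.44; pay $80.43 → $563.01
Installment 5: $563.01 +$13.92 interest = $576.93; pay $82.41 → $494.52
Installment 6: $494.52 +$13.92 interest = $508.44; pay $84.74 → $423.70
Installment 7: $423.70 +$13.92 interest = $437.62; pay $87.52 → $350.10
Installment 8: $350.10 +$13.92 interest = $364.02; pay $91.00 → $273.02
Installment 9: $273.02 +$13.92 interest = $286.94; pay $95.64 → $191.30
Installment 10: $191.30 +$13.92 interest = $205.22; pay $102.61 → $102.61
Installment 11: $102.61 +$13.92 interest = $116.53; pay $116.53 → $0.00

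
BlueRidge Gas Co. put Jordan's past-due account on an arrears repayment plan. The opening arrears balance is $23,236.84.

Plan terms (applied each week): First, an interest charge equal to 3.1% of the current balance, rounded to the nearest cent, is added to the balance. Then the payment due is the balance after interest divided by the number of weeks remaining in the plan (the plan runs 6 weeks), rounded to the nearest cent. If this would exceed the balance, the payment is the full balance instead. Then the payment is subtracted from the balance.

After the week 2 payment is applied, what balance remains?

$16,466.57

Week 1: $23,236.84 +$720.34 interest = $23,957.18; pay $3,992.86 → $19,964.32
Week 2: $19,964.32 +$618.89 interest = $20,583.21; pay $4,116.64 → $16,466.57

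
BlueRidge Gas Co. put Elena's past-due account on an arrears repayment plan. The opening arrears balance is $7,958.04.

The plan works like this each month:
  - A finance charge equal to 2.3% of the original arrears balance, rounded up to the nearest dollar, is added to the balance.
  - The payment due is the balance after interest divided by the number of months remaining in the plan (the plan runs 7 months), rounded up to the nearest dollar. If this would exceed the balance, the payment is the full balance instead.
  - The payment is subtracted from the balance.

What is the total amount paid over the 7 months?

$9,246.04

Month 1: $7,958.04 +$184.00 interest = $8,142.04; pay $1,164.00 → $6,978.04
Month 2: $6,978.04 +$184.00 interest = $7,162.04; pay $1,194.00 → $5,968.04
Month 3: $5,968.04 +$184.00 interest = $6,152.04; pay $1,231.00 → $4,921.04
Month 4: $4,921.04 +$184.00 interest = $5,105.04; pay $1,277.00 → $3,828.04
Month 5: $3,828.04 +$184.00 interest = $4,012.04; pay $1,338.00 → $2,674.04
Month 6: $2,674.04 +$184.00 interest = $2,858.04; pay $1,430.00 → $1,428.04
Month 7: $1,428.04 +$184.00 interest = $1,612.04; pay $1,612.04 → $0.00
Total paid: $9,246.04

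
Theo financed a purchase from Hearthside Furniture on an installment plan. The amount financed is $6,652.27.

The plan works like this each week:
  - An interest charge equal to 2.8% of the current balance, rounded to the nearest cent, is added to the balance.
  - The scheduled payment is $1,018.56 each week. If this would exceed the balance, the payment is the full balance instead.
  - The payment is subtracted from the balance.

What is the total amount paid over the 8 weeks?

Week 1: opening $6,652.27; interest $186.26 → $6,838.53; payment $1,018.56; balance $5,819.97
Week 2: opening $5,819.97; interest $162.96 → $5,982.93; payment $1,018.56; balance $4,964.37
Week 3: opening $4,964.37; interest $139.00 → $5,103.37; payment $1,018.56; balance $4,084.81
Week 4: opening $4,084.81; interest $114.37 → $4,199.18; payment $1,018.56; balance $3,180.62
Week 5: opening $3,180.62; interest $89.06 → $3,269.68; payment $1,018.56; balance $2,251.12
Week 6: opening $2,251.12; interest $63.03 → $2,314.15; payment $1,018.56; balance $1,295.59
Week 7: opening $1,295.59; interest $36.28 → $1,331.87; payment $1,018.56; balance $313.31
Week 8: opening $313.31; interest $8.77 → $322.08; payment $322.08; balance $0.00
Total paid: $7,452.00

$7,452.00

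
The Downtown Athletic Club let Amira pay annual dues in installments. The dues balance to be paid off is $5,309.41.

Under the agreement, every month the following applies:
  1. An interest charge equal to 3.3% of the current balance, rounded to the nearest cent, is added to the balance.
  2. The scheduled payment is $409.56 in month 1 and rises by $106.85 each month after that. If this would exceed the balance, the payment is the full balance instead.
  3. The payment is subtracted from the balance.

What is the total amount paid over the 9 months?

Month 1: opening $5,309.41; interest $175.21 → $5,484.62; payment $409.56; balance $5,075.06
Month 2: opening $5,075.06; interest $167.48 → $5,242.54; payment $516.41; balance $4,726.13
Month 3: opening $4,726.13; interest $155.96 → $4,882.09; payment $623.26; balance $4,258.83
Month 4: opening $4,258.83; interest $140.54 → $4,399.37; payment $730.11; balance $3,669.26
Month 5: opening $3,669.26; interest $121.09 → $3,790.35; payment $836.96; balance $2,953.39
Month 6: opening $2,953.39; interest $97.46 → $3,050.85; payment $943.81; balance $2,107.04
Month 7: opening $2,107.04; interest $69.53 → $2,176.57; payment $1,050.66; balance $1,125.91
Month 8: opening $1,125.91; interest $37.16 → $1,163.07; payment $1,157.51; balance $5.56
Month 9: opening $5.56; interest $0.18 → $5.74; payment $5.74; balance $0.00
Total paid: $6,274.02

$6,274.02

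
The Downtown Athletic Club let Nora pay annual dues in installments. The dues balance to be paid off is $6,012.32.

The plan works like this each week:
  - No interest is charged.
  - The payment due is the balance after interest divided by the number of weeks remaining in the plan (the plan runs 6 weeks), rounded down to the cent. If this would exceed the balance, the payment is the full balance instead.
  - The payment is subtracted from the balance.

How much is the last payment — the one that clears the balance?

$1,002.06

Week 1: $6,012.32 − $1,002.05 → $5,010.27
Week 2: $5,010.27 − $1,002.05 → $4,008.22
Week 3: $4,008.22 − $1,002.05 → $3,006.17
Week 4: $3,006.17 − $1,002.05 → $2,004.12
Week 5: $2,004.12 − $1,002.06 → $1,002.06
Week 6: $1,002.06 − $1,002.06 → $0.00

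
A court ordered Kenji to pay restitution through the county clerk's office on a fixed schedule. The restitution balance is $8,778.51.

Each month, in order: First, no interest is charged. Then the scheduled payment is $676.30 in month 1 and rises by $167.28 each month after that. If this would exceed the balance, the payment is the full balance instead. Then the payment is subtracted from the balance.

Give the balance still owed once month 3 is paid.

$6,247.77

Month 1: $8,778.51 − $676.30 → $8,102.21
Month 2: $8,102.21 − $843.58 → $7,258.63
Month 3: $7,258.63 − $1,010.86 → $6,247.77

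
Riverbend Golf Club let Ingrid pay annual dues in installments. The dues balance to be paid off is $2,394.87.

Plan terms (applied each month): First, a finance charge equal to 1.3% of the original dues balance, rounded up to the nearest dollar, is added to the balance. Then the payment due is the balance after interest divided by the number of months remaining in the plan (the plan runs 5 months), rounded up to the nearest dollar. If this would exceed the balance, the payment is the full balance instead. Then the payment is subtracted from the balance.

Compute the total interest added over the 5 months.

$160.00

Month 1: $2,394.87 +$32.00 interest = $2,426.87; pay $486.00 → $1,940.87
Month 2: $1,940.87 +$32.00 interest = $1,972.87; pay $494.00 → $1,478.87
Month 3: $1,478.87 +$32.00 interest = $1,510.87; pay $504.00 → $1,006.87
Month 4: $1,006.87 +$32.00 interest = $1,038.87; pay $520.00 → $518.87
Month 5: $518.87 +$32.00 interest = $550.87; pay $550.87 → $0.00
Total interest: $32.00 + $32.00 + $32.00 + $32.00 + $32.00 = $160.00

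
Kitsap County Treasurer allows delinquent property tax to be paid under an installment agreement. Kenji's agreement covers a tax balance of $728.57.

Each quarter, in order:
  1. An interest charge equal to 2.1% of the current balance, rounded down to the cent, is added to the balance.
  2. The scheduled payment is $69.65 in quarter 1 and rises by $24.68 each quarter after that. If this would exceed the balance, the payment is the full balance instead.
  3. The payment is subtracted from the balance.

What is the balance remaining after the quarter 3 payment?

$487.49

Quarter 1: $728.57 +$15.29 interest = $743.86; pay $69.65 → $674.21
Quarter 2: $674.21 +$14.15 interest = $688.36; pay $94.33 → $594.03
Quarter 3: $594.03 +$12.47 interest = $606.50; pay $119.01 → $487.49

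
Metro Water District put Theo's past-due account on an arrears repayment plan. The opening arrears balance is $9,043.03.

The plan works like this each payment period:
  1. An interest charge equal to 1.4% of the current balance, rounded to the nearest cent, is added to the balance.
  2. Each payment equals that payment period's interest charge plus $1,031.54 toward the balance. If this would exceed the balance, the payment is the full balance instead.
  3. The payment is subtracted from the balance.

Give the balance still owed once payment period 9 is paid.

# | Opening | Interest | Payment | End bal
1 | $9,043.03 | $126.60 | $1,158.14 | $8,011.49
2 | $8,011.49 | $112.16 | $1,143.70 | $6,979.95
3 | $6,979.95 | $97.72 | $1,129.26 | $5,948.41
4 | $5,948.41 | $83.28 | $1,114.82 | $4,916.87
5 | $4,916.87 | $68.84 | $1,100.38 | $3,885.33
6 | $3,885.33 | $54.39 | $1,085.93 | $2,853.79
7 | $2,853.79 | $39.95 | $1,071.49 | $1,822.25
8 | $1,822.25 | $25.51 | $1,057.05 | $790.71
9 | $790.71 | $11.07 | $801.78 | $0.00

$0.00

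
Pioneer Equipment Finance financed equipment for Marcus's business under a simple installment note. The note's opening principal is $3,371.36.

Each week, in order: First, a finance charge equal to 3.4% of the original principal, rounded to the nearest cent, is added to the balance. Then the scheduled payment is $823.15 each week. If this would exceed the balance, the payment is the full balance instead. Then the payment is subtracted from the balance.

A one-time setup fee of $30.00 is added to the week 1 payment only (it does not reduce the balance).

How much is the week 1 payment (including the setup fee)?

Week 1: $3,371.36 +$114.63 interest = $3,485.99; pay $823.15 (+ $30.00 fee) → $2,662.84

$853.15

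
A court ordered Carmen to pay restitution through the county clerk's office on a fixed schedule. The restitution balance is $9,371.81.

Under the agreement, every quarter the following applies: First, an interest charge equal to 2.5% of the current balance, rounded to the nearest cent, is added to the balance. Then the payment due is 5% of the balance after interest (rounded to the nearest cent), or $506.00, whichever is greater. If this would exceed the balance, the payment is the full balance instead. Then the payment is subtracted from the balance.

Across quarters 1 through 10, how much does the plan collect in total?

$5,060.00

Quarter 1: $9,371.81 +$234.30 interest = $9,606.11; pay $506.00 → $9,100.11
Quarter 2: $9,100.11 +$227.50 interest = $9,327.61; pay $506.00 → $8,821.61
Quarter 3: $8,821.61 +$220.54 interest = $9,042.15; pay $506.00 → $8,536.15
Quarter 4: $8,536.15 +$213.40 interest = $8,749.55; pay $506.00 → $8,243.55
Quarter 5: $8,243.55 +$206.09 interest = $8,449.64; pay $506.00 → $7,943.64
Quarter 6: $7,943.64 +$198.59 interest = $8,142.23; pay $506.00 → $7,636.23
Quarter 7: $7,636.23 +$190.91 interest = $7,827.14; pay $506.00 → $7,321.14
Quarter 8: $7,321.14 +$183.03 interest = $7,504.17; pay $506.00 → $6,998.17
Quarter 9: $6,998.17 +$174.95 interest = $7,173.12; pay $506.00 → $6,667.12
Quarter 10: $6,667.12 +$166.68 interest = $6,833.80; pay $506.00 → $6,327.80
Total paid: $5,060.00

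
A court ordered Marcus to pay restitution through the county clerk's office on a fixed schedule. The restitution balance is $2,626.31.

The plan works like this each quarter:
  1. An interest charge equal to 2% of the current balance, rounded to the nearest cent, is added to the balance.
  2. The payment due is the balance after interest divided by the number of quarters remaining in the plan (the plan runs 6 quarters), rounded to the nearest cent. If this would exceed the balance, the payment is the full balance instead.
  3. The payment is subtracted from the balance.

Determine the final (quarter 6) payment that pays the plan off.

Quarter 1: $2,626.31 +$52.53 interest = $2,678.84; pay $446.47 → $2,232.37
Quarter 2: $2,232.37 +$44.65 interest = $2,277.02; pay $455.40 → $1,821.62
Quarter 3: $1,821.62 +$36.43 interest = $1,858.05; pay $464.51 → $1,393.54
Quarter 4: $1,393.54 +$27.87 interest = $1,421.41; pay $473.80 → $947.61
Quarter 5: $947.61 +$18.95 interest = $966.56; pay $483.28 → $483.28
Quarter 6: $483.28 +$9.67 interest = $492.95; pay $492.95 → $0.00

$492.95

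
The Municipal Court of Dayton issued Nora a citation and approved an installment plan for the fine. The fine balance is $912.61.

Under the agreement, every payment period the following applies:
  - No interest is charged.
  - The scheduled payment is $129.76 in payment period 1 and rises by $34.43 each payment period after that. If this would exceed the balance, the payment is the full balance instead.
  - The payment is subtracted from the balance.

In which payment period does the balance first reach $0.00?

# | Opening | Payment | End bal
1 | $912.61 | $129.76 | $782.85
2 | $782.85 | $164.19 | $618.66
3 | $618.66 | $198.62 | $420.04
4 | $420.04 | $233.05 | $186.99
5 | $186.99 | $186.99 | $0.00
Balance reaches $0.00 in payment period 5.

5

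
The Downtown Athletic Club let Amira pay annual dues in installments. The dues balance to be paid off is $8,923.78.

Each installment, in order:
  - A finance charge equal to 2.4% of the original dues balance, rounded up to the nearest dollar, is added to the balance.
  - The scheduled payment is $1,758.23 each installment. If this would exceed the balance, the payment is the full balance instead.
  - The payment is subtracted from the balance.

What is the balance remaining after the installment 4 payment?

Installment 1: $8,923.78 +$215.00 interest = $9,138.78; pay $1,758.23 → $7,380.55
Installment 2: $7,380.55 +$215.00 interest = $7,595.55; pay $1,758.23 → $5,837.32
Installment 3: $5,837.32 +$215.00 interest = $6,052.32; pay $1,758.23 → $4,294.09
Installment 4: $4,294.09 +$215.00 interest = $4,509.09; pay $1,758.23 → $2,750.86

$2,750.86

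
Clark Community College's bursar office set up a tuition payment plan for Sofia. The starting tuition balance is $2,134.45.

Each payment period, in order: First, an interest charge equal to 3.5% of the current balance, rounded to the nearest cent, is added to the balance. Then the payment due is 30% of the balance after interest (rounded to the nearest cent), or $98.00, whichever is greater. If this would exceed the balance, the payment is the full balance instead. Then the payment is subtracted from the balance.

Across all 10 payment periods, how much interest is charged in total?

$256.40

# | Opening | Interest | Payment | End bal
1 | $2,134.45 | $74.71 | $662.75 | $1,546.41
2 | $1,546.41 | $54.12 | $480.16 | $1,120.37
3 | $1,120.37 | $39.21 | $347.87 | $811.71
4 | $811.71 | $28.41 | $252.04 | $588.08
5 | $588.08 | $20.58 | $182.60 | $426.06
6 | $426.06 | $14.91 | $132.29 | $308.68
7 | $308.68 | $10.80 | $98.00 | $221.48
8 | $221.48 | $7.75 | $98.00 | $131.23
9 | $131.23 | $4.59 | $98.00 | $37.82
10 | $37.82 | $1.32 | $39.14 | $0.00
Total interest: $74.71 + $54.12 + $39.21 + $28.41 + $20.58 + $14.91 + $10.80 + $7.75 + $4.59 + $1.32 = $256.40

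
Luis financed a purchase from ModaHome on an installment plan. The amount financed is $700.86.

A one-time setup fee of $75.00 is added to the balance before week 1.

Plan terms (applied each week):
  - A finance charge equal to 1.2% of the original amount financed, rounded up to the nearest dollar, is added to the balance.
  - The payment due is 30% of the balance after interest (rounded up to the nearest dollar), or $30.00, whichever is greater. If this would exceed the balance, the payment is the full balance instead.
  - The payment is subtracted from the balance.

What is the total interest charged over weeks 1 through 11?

# | Opening | Interest | Payment | End bal
1 | $775.86 | $9.00 | $236.00 | $548.86
2 | $548.86 | $9.00 | $168.00 | $389.86
3 | $389.86 | $9.00 | $120.00 | $278.86
4 | $278.86 | $9.00 | $87.00 | $200.86
5 | $200.86 | $9.00 | $63.00 | $146.86
6 | $146.86 | $9.00 | $47.00 | $108.86
7 | $108.86 | $9.00 | $36.00 | $81.86
8 | $81.86 | $9.00 | $30.00 | $60.86
9 | $60.86 | $9.00 | $30.00 | $39.86
10 | $39.86 | $9.00 | $30.00 | $18.86
11 | $18.86 | $9.00 | $27.86 | $0.00
Total interest: $9.00 + $9.00 + $9.00 + $9.00 + $9.00 + $9.00 + $9.00 + $9.00 + $9.00 + $9.00 + $9.00 = $99.00

$99.00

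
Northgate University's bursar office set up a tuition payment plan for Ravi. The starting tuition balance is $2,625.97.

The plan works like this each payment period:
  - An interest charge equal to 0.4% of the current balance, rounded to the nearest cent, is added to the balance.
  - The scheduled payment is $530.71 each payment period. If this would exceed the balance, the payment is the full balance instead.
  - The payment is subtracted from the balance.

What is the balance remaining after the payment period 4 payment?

Payment period 1: $2,625.97 +$10.50 interest = $2,636.47; pay $530.71 → $2,105.76
Payment period 2: $2,105.76 +$8.42 interest = $2,114.18; pay $530.71 → $1,583.47
Payment period 3: $1,583.47 +$6.33 interest = $1,589.80; pay $530.71 → $1,059.09
Payment period 4: $1,059.09 +$4.24 interest = $1,063.33; pay $530.71 → $532.62

$532.62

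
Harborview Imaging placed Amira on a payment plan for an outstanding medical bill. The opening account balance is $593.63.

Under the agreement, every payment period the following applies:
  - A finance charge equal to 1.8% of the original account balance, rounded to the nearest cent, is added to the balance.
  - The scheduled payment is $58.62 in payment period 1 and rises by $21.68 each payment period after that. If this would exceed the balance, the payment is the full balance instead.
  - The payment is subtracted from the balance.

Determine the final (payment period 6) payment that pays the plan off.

# | Opening | Interest | Payment | End bal
1 | $593.63 | $10.69 | $58.62 | $545.70
2 | $545.70 | $10.69 | $80.30 | $476.09
3 | $476.09 | $10.69 | $101.98 | $384.80
4 | $384.80 | $10.69 | $123.66 | $271.83
5 | $271.83 | $10.69 | $145.34 | $137.18
6 | $137.18 | $10.69 | $147.87 | $0.00

$147.87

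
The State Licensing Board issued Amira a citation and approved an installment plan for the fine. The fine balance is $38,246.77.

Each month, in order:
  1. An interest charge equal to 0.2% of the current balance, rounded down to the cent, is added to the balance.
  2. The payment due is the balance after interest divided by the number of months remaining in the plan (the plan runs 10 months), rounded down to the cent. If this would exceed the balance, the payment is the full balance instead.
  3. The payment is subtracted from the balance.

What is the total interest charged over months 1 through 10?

$423.20

Month 1: opening $38,246.77; interest $76.49 → $38,323.26; payment $3,832.32; balance $34,490.94
Month 2: opening $34,490.94; interest $68.98 → $34,559.92; payment $3,839.99; balance $30,719.93
Month 3: opening $30,719.93; interest $61.43 → $30,781.36; payment $3,847.67; balance $26,933.69
Month 4: opening $26,933.69; interest $53.86 → $26,987.55; payment $3,855.36; balance $23,132.19
Month 5: opening $23,132.19; interest $46.26 → $23,178.45; payment $3,863.07; balance $19,315.38
Month 6: opening $19,315.38; interest $38.63 → $19,354.01; payment $3,870.80; balance $15,483.21
Month 7: opening $15,483.21; interest $30.96 → $15,514.17; payment $3,878.54; balance $11,635.63
Month 8: opening $11,635.63; interest $23.27 → $11,658.90; payment $3,886.30; balance $7,772.60
Month 9: opening $7,772.60; interest $15.54 → $7,788.14; payment $3,894.07; balance $3,894.07
Month 10: opening $3,894.07; interest $7.78 → $3,901.85; payment $3,901.85; balance $0.00
Total interest: $76.49 + $68.98 + $61.43 + $53.86 + $46.26 + $38.63 + $30.96 + $23.27 + $15.54 + $7.78 = $423.20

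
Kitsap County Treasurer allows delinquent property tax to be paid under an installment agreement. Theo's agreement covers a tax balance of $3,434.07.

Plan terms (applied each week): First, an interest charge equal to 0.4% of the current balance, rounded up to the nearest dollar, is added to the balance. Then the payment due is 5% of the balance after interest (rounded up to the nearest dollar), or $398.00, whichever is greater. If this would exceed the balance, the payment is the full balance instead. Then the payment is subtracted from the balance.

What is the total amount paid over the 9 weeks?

Week 1: opening $3,434.07; interest $14.00 → $3,448.07; payment $398.00; balance $3,050.07
Week 2: opening $3,050.07; interest $13.00 → $3,063.07; payment $398.00; balance $2,665.07
Week 3: opening $2,665.07; interest $11.00 → $2,676.07; payment $398.00; balance $2,278.07
Week 4: opening $2,278.07; interest $10.00 → $2,288.07; payment $398.00; balance $1,890.07
Week 5: opening $1,890.07; interest $8.00 → $1,898.07; payment $398.00; balance $1,500.07
Week 6: opening $1,500.07; interest $7.00 → $1,507.07; payment $398.00; balance $1,109.07
Week 7: opening $1,109.07; interest $5.00 → $1,114.07; payment $398.00; balance $716.07
Week 8: opening $716.07; interest $3.00 → $719.07; payment $398.00; balance $321.07
Week 9: opening $321.07; interest $2.00 → $323.07; payment $323.07; balance $0.00
Total paid: $3,507.07

$3,507.07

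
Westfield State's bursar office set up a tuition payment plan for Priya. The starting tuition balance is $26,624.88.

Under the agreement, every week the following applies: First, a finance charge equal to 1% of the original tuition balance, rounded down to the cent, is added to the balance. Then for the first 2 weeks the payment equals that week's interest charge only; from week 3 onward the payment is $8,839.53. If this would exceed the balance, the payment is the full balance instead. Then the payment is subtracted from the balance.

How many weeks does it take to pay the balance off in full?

Week 1: $26,624.88 +$266.24 interest = $26,891.12; pay $266.24 → $26,624.88
Week 2: $26,624.88 +$266.24 interest = $26,891.12; pay $266.24 → $26,624.88
Week 3: $26,624.88 +$266.24 interest = $26,891.12; pay $8,839.53 → $18,051.59
Week 4: $18,051.59 +$266.24 interest = $18,317.83; pay $8,839.53 → $9,478.30
Week 5: $9,478.30 +$266.24 interest = $9,744.54; pay $8,839.53 → $905.01
Week 6: $905.01 +$266.24 interest = $1,171.25; pay $1,171.25 → $0.00
Balance reaches $0.00 in week 6.

6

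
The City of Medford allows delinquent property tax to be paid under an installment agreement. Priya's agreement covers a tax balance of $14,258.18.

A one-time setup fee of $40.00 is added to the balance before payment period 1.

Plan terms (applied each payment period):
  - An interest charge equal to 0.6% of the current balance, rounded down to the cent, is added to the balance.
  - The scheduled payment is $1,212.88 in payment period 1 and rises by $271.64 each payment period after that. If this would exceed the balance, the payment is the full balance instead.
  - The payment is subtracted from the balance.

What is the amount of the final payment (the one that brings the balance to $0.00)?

Payment period 1: $14,298.18 +$85.78 interest = $14,383.96; pay $1,212.88 → $13,171.08
Payment period 2: $13,171.08 +$79.02 interest = $13,250.10; pay $1,484.52 → $11,765.58
Payment period 3: $11,765.58 +$70.59 interest = $11,836.17; pay $1,756.16 → $10,080.01
Payment period 4: $10,080.01 +$60.48 interest = $10,140.49; pay $2,027.80 → $8,112.69
Payment period 5: $8,112.69 +$48.67 interest = $8,161.36; pay $2,299.44 → $5,861.92
Payment period 6: $5,861.92 +$35.17 interest = $5,897.09; pay $2,571.08 → $3,326.01
Payment period 7: $3,326.01 +$19.95 interest = $3,345.96; pay $2,842.72 → $503.24
Payment period 8: $503.24 +$3.01 interest = $506.25; pay $506.25 → $0.00

$506.25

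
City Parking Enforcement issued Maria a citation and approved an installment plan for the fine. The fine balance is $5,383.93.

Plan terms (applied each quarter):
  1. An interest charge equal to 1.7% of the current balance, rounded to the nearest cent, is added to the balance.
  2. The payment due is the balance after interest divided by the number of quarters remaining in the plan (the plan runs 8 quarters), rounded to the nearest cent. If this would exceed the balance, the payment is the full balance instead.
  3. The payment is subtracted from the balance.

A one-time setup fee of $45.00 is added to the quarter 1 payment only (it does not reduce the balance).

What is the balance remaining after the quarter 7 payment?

# | Opening | Interest | Payment | Fee | End bal
1 | $5,383.93 | $91.53 | $684.43 | $45.00 | $4,791.03
2 | $4,791.03 | $81.45 | $696.07 | — | $4,176.41
3 | $4,176.41 | $71.00 | $707.90 | — | $3,539.51
4 | $3,539.51 | $60.17 | $719.94 | — | $2,879.74
5 | $2,879.74 | $48.96 | $732.18 | — | $2,196.52
6 | $2,196.52 | $37.34 | $744.62 | — | $1,489.24
7 | $1,489.24 | $25.32 | $757.28 | — | $757.28

$757.28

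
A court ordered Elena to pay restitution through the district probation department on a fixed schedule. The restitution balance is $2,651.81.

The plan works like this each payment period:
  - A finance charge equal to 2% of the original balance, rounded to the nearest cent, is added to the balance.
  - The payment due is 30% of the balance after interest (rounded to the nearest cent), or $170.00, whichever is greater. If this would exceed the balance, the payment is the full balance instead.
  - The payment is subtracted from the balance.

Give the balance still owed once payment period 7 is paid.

$304.22

Payment period 1: opening $2,651.81; interest $53.04 → $2,704.85; payment $811.46; balance $1,893.39
Payment period 2: opening $1,893.39; interest $53.04 → $1,946.43; payment $583.93; balance $1,362.50
Payment period 3: opening $1,362.50; interest $53.04 → $1,415.54; payment $424.66; balance $990.88
Payment period 4: opening $990.88; interest $53.04 → $1,043.92; payment $313.18; balance $730.74
Payment period 5: opening $730.74; interest $53.04 → $783.78; payment $235.13; balance $548.65
Payment period 6: opening $548.65; interest $53.04 → $601.69; payment $180.51; balance $421.18
Payment period 7: opening $421.18; interest $53.04 → $474.22; payment $170.00; balance $304.22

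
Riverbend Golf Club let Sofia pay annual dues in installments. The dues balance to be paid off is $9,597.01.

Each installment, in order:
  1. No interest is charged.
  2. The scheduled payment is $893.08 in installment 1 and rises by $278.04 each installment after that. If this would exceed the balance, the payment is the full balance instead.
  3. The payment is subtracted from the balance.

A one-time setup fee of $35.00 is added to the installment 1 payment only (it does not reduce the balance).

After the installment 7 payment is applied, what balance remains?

Installment 1: opening $9,597.01; payment $893.08 (+ $35.00 fee); balance $8,703.93
Installment 2: opening $8,703.93; payment $1,171.12; balance $7,532.81
Installment 3: opening $7,532.81; payment $1,449.16; balance $6,083.65
Installment 4: opening $6,083.65; payment $1,727.20; balance $4,356.45
Installment 5: opening $4,356.45; payment $2,005.24; balance $2,351.21
Installment 6: opening $2,351.21; payment $2,283.28; balance $67.93
Installment 7: opening $67.93; payment $67.93; balance $0.00

$0.00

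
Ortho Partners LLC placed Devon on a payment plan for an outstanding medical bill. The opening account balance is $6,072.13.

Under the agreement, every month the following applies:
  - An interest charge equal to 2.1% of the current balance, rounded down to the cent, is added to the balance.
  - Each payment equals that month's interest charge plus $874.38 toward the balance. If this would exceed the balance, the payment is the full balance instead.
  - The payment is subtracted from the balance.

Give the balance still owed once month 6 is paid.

$825.85

Month 1: $6,072.13 +$127.51 interest = $6,199.64; pay $1,001.89 → $5,197.75
Month 2: $5,197.75 +$109.15 interest = $5,306.90; pay $983.53 → $4,323.37
Month 3: $4,323.37 +$90.79 interest = $4,414.16; pay $965.17 → $3,448.99
Month 4: $3,448.99 +$72.42 interest = $3,521.41; pay $946.80 → $2,574.61
Month 5: $2,574.61 +$54.06 interest = $2,628.67; pay $928.44 → $1,700.23
Month 6: $1,700.23 +$35.70 interest = $1,735.93; pay $910.08 → $825.85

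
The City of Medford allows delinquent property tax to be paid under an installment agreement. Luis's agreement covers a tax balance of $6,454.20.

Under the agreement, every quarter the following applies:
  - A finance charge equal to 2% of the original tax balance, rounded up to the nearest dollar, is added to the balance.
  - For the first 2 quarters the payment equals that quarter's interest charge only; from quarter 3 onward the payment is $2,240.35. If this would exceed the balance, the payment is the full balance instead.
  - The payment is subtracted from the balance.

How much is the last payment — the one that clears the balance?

$253.15

Quarter 1: opening $6,454.20; interest $130.00 → $6,584.20; payment $130.00; balance $6,454.20
Quarter 2: opening $6,454.20; interest $130.00 → $6,584.20; payment $130.00; balance $6,454.20
Quarter 3: opening $6,454.20; interest $130.00 → $6,584.20; payment $2,240.35; balance $4,343.85
Quarter 4: opening $4,343.85; interest $130.00 → $4,473.85; payment $2,240.35; balance $2,233.50
Quarter 5: opening $2,233.50; interest $130.00 → $2,363.50; payment $2,240.35; balance $123.15
Quarter 6: opening $123.15; interest $130.00 → $253.15; payment $253.15; balance $0.00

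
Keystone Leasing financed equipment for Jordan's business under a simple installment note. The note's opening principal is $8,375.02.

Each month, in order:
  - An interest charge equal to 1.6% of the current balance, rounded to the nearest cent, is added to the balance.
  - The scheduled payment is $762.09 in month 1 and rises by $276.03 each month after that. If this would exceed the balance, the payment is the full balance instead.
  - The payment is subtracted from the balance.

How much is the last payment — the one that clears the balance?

$226.19

# | Opening | Interest | Payment | End bal
1 | $8,375.02 | $134.00 | $762.09 | $7,746.93
2 | $7,746.93 | $123.95 | $1,038.12 | $6,832.76
3 | $6,832.76 | $109.32 | $1,314.15 | $5,627.93
4 | $5,627.93 | $90.05 | $1,590.18 | $4,127.80
5 | $4,127.80 | $66.04 | $1,866.21 | $2,327.63
6 | $2,327.63 | $37.24 | $2,142.24 | $222.63
7 | $222.63 | $3.56 | $226.19 | $0.00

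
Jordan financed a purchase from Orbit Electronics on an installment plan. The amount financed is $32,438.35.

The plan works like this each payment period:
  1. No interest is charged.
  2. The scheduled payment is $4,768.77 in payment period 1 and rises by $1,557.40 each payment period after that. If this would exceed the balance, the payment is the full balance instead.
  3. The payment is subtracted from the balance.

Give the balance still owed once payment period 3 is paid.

$13,459.84

Payment period 1: opening $32,438.35; payment $4,768.77; balance $27,669.58
Payment period 2: opening $27,669.58; payment $6,326.17; balance $21,343.41
Payment period 3: opening $21,343.41; payment $7,883.57; balance $13,459.84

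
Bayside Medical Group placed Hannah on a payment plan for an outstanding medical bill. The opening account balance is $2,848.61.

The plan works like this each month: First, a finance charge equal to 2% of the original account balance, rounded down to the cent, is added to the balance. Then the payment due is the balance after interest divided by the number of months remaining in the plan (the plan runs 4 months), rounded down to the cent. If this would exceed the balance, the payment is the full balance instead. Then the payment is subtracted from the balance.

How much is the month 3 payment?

$773.87

# | Opening | Interest | Payment | End bal
1 | $2,848.61 | $56.97 | $726.39 | $2,179.19
2 | $2,179.19 | $56.97 | $745.38 | $1,490.78
3 | $1,490.78 | $56.97 | $773.87 | $773.88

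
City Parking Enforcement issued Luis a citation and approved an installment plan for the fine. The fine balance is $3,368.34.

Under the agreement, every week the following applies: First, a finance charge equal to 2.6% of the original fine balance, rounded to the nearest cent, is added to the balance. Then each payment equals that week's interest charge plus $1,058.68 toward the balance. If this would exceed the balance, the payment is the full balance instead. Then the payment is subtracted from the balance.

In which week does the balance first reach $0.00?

Week 1: opening $3,368.34; interest $87.58 → $3,455.92; payment $1,146.26; balance $2,309.66
Week 2: opening $2,309.66; interest $87.58 → $2,397.24; payment $1,146.26; balance $1,250.98
Week 3: opening $1,250.98; interest $87.58 → $1,338.56; payment $1,146.26; balance $192.30
Week 4: opening $192.30; interest $87.58 → $279.88; payment $279.88; balance $0.00
Balance reaches $0.00 in week 4.

4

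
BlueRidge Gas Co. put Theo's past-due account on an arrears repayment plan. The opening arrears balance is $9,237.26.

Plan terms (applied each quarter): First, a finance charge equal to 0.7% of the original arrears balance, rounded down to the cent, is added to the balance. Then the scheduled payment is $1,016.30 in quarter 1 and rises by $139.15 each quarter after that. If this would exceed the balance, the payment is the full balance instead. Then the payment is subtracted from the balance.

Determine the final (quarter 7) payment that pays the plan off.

Quarter 1: opening $9,237.26; interest $64.66 → $9,301.92; payment $1,016.30; balance $8,285.62
Quarter 2: opening $8,285.62; interest $64.66 → $8,350.28; payment $1,155.45; balance $7,194.83
Quarter 3: opening $7,194.83; interest $64.66 → $7,259.49; payment $1,294.60; balance $5,964.89
Quarter 4: opening $5,964.89; interest $64.66 → $6,029.55; payment $1,433.75; balance $4,595.80
Quarter 5: opening $4,595.80; interest $64.66 → $4,660.46; payment $1,572.90; balance $3,087.56
Quarter 6: opening $3,087.56; interest $64.66 → $3,152.22; payment $1,712.05; balance $1,440.17
Quarter 7: opening $1,440.17; interest $64.66 → $1,504.83; payment $1,504.83; balance $0.00

$1,504.83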